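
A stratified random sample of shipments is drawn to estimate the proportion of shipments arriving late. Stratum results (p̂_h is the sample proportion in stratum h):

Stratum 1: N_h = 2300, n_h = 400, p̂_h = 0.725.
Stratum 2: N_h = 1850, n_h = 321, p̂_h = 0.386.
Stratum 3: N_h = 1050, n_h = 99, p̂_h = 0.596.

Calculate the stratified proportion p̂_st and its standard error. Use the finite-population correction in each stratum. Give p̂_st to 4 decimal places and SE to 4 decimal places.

N = 5200; stratum weights W_h = N_h/N.
p̂_st = Σ W_h p̂_h = (2300·0.725 + 1850·0.386 + 1050·0.596)/5200 = 0.57835
V̂(p̂_st) = Σ W_h² (1 − n_h/N_h) p̂_h(1−p̂_h)/(n_h−1):
  stratum 1: (2300/5200)²·(1 − 400/2300)·0.725·0.275/399 = 8.07556e-05
  stratum 2: (1850/5200)²·(1 − 321/1850)·0.386·0.614/320 = 7.7478e-05
  stratum 3: (1050/5200)²·(1 − 99/1050)·0.596·0.404/98 = 9.07329e-05
V̂(p̂_st) = 0.000248966; SE = √V̂ = 0.0157787

p̂_st ≈ 0.5783, SE ≈ 0.0158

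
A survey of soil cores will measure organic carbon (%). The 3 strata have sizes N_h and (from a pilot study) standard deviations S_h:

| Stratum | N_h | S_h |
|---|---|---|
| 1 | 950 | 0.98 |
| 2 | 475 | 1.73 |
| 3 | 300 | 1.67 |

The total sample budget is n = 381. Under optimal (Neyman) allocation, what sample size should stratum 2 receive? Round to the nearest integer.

Neyman allocation: n_h = n · N_h S_h / Σ N_i S_i, with n = 381.
  stratum 1: N_h·S_h = 950·0.98 = 931.00
  stratum 2: N_h·S_h = 475·1.73 = 821.75
  stratum 3: N_h·S_h = 300·1.67 = 501.00
Σ N_h S_h = 2253.75
n for stratum 2 = 381·821.75/2253.75 = 138.918 → 139

139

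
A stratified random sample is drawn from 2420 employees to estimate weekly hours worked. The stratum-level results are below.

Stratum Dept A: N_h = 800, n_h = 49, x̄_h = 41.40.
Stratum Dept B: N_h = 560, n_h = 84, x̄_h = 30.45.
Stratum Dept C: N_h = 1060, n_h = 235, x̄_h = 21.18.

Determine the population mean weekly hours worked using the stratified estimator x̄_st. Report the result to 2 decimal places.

N = Σ N_h = 2420. Stratum weights W_h = N_h/N.
x̄_st = (800·41.40 + 560·30.45 + 1060·21.18) / 2420 = 30.0094

x̄_st ≈ 30.01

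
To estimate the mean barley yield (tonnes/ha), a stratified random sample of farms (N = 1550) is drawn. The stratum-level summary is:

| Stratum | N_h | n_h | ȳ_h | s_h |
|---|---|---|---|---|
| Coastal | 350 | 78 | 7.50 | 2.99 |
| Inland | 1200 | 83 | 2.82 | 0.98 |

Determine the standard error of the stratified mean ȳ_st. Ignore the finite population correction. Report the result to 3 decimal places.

V̂(ȳ_st) = Σ W_h² s_h²/n_h, with W_h = N_h/N and N = 1550:
  stratum Coastal: (350/1550)²·2.99²/78 = 0.00584414
  stratum Inland: (1200/1550)²·0.98²/83 = 0.00693543
V̂(ȳ_st) = 0.0127796
SE(ȳ_st) = √0.0127796 = 0.113047

SE(ȳ_st) ≈ 0.113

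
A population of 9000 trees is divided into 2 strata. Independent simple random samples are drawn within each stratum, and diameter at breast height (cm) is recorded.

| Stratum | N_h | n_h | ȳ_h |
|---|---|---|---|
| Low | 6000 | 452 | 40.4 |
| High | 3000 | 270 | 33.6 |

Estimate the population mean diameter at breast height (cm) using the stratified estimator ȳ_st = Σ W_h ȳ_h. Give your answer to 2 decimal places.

ȳ_st ≈ 38.13

N = Σ N_h = 9000. Stratum weights W_h = N_h/N.
ȳ_st = (6000·40.4 + 3000·33.6) / 9000 = 38.1333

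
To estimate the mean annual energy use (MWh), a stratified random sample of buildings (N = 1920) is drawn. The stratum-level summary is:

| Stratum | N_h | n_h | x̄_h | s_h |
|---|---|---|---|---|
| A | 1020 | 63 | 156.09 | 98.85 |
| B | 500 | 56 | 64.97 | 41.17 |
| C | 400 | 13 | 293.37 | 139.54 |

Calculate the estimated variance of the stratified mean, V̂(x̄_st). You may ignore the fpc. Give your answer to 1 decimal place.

V̂(x̄_st) ≈ 110.8

V̂(x̄_st) = Σ W_h² s_h²/n_h, with W_h = N_h/N and N = 1920:
  stratum A: (1020/1920)²·98.85²/63 = 43.7734
  stratum B: (500/1920)²·41.17²/56 = 2.05263
  stratum C: (400/1920)²·139.54²/13 = 65.0087
V̂(x̄_st) = 110.835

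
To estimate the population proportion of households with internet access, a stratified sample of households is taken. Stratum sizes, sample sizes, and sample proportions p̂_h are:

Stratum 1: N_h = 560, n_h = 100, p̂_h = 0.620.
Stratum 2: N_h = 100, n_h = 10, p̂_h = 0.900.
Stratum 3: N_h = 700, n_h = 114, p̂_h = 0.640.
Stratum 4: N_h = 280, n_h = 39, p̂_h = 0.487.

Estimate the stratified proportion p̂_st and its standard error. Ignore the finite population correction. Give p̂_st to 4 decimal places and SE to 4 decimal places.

N = 1640; stratum weights W_h = N_h/N.
p̂_st = Σ W_h p̂_h = (560·0.620 + 100·0.900 + 700·0.640 + 280·0.487)/1640 = 0.62290
V̂(p̂_st) = Σ W_h² p̂_h(1−p̂_h)/(n_h−1):
  stratum 1: (560/1640)²·0.620·0.380/99 = 0.000277478
  stratum 2: (100/1640)²·0.900·0.100/9 = 3.71802e-05
  stratum 3: (700/1640)²·0.640·0.360/113 = 0.00037146
  stratum 4: (280/1640)²·0.487·0.513/38 = 0.000191642
V̂(p̂_st) = 0.000877761; SE = √V̂ = 0.029627

p̂_st ≈ 0.6229, SE ≈ 0.0296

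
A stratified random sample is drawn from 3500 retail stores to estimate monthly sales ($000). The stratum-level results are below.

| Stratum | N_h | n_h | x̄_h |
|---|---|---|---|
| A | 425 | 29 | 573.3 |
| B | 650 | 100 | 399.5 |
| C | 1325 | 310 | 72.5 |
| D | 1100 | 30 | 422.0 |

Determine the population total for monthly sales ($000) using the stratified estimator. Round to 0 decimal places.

τ̂_st = Σ N_h x̄_h = 425·573.3 + 650·399.5 + 1325·72.5 + 1100·422.0 = 1063590

τ̂_st ≈ 1063590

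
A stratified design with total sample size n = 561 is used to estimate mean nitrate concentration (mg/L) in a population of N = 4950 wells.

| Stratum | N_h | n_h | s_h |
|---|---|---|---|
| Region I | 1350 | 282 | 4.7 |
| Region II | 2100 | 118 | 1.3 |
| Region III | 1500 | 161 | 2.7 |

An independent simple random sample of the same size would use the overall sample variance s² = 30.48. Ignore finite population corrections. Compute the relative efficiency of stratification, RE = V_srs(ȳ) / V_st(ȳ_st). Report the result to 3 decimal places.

RE ≈ 4.325

V̂(ȳ_st) = Σ W_h² s_h²/n_h, with W_h = N_h/N and N = 4950:
  stratum Region I: (1350/4950)²·4.7²/282 = 0.00582645
  stratum Region II: (2100/4950)²·1.3²/118 = 0.0025777
  stratum Region III: (1500/4950)²·2.7²/161 = 0.0041579
V_st = 0.012562
V_srs = s²/n = 30.48/561 = 0.0543316
Relative efficiency = V_srs / V_st = 0.0543316/0.012562 = 4.3251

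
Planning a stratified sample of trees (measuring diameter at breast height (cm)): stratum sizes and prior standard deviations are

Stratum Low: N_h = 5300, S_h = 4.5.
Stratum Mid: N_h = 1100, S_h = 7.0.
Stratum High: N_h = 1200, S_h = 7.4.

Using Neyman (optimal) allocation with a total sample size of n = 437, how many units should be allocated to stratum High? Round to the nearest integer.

96

Neyman allocation: n_h = n · N_h S_h / Σ N_i S_i, with n = 437.
  stratum Low: N_h·S_h = 5300·4.5 = 23850.00
  stratum Mid: N_h·S_h = 1100·7.0 = 7700.00
  stratum High: N_h·S_h = 1200·7.4 = 8880.00
Σ N_h S_h = 40430.00
n for stratum High = 437·8880.00/40430.00 = 95.982 → 96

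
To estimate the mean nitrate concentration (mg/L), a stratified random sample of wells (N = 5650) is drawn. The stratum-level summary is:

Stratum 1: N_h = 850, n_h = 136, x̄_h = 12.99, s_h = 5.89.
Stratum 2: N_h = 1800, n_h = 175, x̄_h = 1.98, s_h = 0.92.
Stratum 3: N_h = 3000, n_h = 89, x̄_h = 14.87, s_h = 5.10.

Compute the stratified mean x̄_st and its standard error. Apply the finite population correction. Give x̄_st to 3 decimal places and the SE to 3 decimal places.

x̄_st ≈ 10.481, SE ≈ 0.292

x̄_st = Σ W_h x̄_h = (850·12.99 + 1800·1.98 + 3000·14.87)/5650 = 10.48062
V̂(x̄_st) = Σ W_h² (1 − n_h/N_h) s_h²/n_h, with W_h = N_h/N and N = 5650:
  stratum 1: (850/5650)²·(1 − 136/850)·5.89²/136 = 0.00484967
  stratum 2: (1800/5650)²·(1 − 175/1800)·0.92²/175 = 0.000443166
  stratum 3: (3000/5650)²·(1 − 89/3000)·5.10²/89 = 0.0799497
V̂(x̄_st) = 0.0852425
SE(x̄_st) = √0.0852425 = 0.291963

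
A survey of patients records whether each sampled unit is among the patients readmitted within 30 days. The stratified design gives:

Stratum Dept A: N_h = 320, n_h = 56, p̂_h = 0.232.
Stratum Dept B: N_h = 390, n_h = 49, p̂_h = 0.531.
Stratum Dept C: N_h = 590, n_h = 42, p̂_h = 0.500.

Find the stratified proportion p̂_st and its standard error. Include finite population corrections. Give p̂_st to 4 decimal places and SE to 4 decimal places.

p̂_st ≈ 0.4433, SE ≈ 0.0417

N = 1300; stratum weights W_h = N_h/N.
p̂_st = Σ W_h p̂_h = (320·0.232 + 390·0.531 + 590·0.500)/1300 = 0.44333
V̂(p̂_st) = Σ W_h² (1 − n_h/N_h) p̂_h(1−p̂_h)/(n_h−1):
  stratum Dept A: (320/1300)²·(1 − 56/320)·0.232·0.768/55 = 0.00016194
  stratum Dept B: (390/1300)²·(1 − 49/390)·0.531·0.469/48 = 0.00040828
  stratum Dept C: (590/1300)²·(1 − 42/590)·0.500·0.500/41 = 0.00116655
V̂(p̂_st) = 0.00173677; SE = √V̂ = 0.0416745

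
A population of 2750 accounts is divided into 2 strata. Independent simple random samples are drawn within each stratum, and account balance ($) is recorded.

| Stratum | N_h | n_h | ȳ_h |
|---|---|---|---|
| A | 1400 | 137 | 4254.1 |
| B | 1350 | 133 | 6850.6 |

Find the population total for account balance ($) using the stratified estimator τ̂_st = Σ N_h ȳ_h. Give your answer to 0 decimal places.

τ̂_st = Σ N_h ȳ_h = 1400·4254.1 + 1350·6850.6 = 15204050

τ̂_st ≈ 15204050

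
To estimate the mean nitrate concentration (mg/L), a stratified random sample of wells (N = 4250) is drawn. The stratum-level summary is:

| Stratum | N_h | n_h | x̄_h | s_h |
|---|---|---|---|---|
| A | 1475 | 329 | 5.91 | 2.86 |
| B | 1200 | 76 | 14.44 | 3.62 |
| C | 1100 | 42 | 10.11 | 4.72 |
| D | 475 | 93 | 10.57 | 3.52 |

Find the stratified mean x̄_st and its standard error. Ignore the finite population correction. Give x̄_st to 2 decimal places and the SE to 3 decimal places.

x̄_st = Σ W_h x̄_h = (1475·5.91 + 1200·14.44 + 1100·10.11 + 475·10.57)/4250 = 9.92635
V̂(x̄_st) = Σ W_h² s_h²/n_h, with W_h = N_h/N and N = 4250:
  stratum A: (1475/4250)²·2.86²/329 = 0.00299462
  stratum B: (1200/4250)²·3.62²/76 = 0.0137464
  stratum C: (1100/4250)²·4.72²/42 = 0.0355338
  stratum D: (475/4250)²·3.52²/93 = 0.00166422
V̂(x̄_st) = 0.0539391
SE(x̄_st) = √0.0539391 = 0.232248

x̄_st ≈ 9.93, SE ≈ 0.232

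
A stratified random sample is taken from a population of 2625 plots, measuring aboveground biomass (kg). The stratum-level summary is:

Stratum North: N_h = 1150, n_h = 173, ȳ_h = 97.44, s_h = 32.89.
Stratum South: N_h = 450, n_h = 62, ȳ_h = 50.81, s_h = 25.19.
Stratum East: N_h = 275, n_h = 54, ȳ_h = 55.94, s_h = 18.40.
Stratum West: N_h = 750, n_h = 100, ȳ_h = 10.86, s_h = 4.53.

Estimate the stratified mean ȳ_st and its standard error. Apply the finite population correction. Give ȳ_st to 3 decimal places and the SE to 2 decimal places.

ȳ_st = Σ W_h ȳ_h = (1150·97.44 + 450·50.81 + 275·55.94 + 750·10.86)/2625 = 60.36152
V̂(ȳ_st) = Σ W_h² (1 − n_h/N_h) s_h²/n_h, with W_h = N_h/N and N = 2625:
  stratum North: (1150/2625)²·(1 − 173/1150)·32.89²/173 = 1.01957
  stratum South: (450/2625)²·(1 − 62/450)·25.19²/62 = 0.259329
  stratum East: (275/2625)²·(1 − 54/275)·18.40²/54 = 0.0552978
  stratum West: (750/2625)²·(1 − 100/750)·4.53²/100 = 0.0145182
V̂(ȳ_st) = 1.34871
SE(ȳ_st) = √1.34871 = 1.16134

ȳ_st ≈ 60.362, SE ≈ 1.16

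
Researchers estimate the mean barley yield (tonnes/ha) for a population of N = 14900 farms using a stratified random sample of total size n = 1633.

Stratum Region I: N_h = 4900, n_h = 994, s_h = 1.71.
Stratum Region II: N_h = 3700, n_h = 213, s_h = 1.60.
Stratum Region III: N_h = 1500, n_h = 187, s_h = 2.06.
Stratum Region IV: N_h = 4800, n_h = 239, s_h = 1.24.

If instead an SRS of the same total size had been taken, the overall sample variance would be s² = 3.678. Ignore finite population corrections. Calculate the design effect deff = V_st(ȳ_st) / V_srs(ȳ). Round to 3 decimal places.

V̂(ȳ_st) = Σ W_h² s_h²/n_h, with W_h = N_h/N and N = 14900:
  stratum Region I: (4900/14900)²·1.71²/994 = 0.000318145
  stratum Region II: (3700/14900)²·1.60²/213 = 0.000741125
  stratum Region III: (1500/14900)²·2.06²/187 = 0.000229987
  stratum Region IV: (4800/14900)²·1.24²/239 = 0.00066766
V_st = 0.00195692
V_srs = s²/n = 3.678/1633 = 0.0022523
deff = V_st / V_srs = 0.00195692/0.0022523 = 0.8689

deff ≈ 0.869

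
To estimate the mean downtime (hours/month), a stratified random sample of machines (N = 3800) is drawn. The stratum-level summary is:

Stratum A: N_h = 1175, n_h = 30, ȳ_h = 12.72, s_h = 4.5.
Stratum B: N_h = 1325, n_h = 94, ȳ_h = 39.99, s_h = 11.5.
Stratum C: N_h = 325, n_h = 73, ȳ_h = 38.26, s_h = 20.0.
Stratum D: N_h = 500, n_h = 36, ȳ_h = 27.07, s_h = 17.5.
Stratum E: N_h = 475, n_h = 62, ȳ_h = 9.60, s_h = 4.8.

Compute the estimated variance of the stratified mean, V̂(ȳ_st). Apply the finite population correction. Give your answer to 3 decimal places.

V̂(ȳ_st) ≈ 0.395

V̂(ȳ_st) = Σ W_h² (1 − n_h/N_h) s_h²/n_h, with W_h = N_h/N and N = 3800:
  stratum A: (1175/3800)²·(1 − 30/1175)·4.5²/30 = 0.0628898
  stratum B: (1325/3800)²·(1 − 94/1325)·11.5²/94 = 0.158919
  stratum C: (325/3800)²·(1 − 73/325)·20.0²/73 = 0.0310781
  stratum D: (500/3800)²·(1 − 36/500)·17.5²/36 = 0.136677
  stratum E: (475/3800)²·(1 − 62/475)·4.8²/62 = 0.00504856
V̂(ȳ_st) = 0.394612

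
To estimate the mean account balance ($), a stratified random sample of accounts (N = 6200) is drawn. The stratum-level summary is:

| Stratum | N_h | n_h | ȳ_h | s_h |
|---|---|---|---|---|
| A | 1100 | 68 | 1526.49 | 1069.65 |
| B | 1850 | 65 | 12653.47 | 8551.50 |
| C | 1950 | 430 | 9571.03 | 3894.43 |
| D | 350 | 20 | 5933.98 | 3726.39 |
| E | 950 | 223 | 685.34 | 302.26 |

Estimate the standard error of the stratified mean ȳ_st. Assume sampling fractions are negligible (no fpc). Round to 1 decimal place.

SE(ȳ_st) ≈ 326.2

V̂(ȳ_st) = Σ W_h² s_h²/n_h, with W_h = N_h/N and N = 6200:
  stratum A: (1100/6200)²·1069.65²/68 = 529.635
  stratum B: (1850/6200)²·8551.50²/65 = 100169
  stratum C: (1950/6200)²·3894.43²/430 = 3489.03
  stratum D: (350/6200)²·3726.39²/20 = 2212.58
  stratum E: (950/6200)²·302.26²/223 = 9.61879
V̂(ȳ_st) = 106409
SE(ȳ_st) = √106409 = 326.205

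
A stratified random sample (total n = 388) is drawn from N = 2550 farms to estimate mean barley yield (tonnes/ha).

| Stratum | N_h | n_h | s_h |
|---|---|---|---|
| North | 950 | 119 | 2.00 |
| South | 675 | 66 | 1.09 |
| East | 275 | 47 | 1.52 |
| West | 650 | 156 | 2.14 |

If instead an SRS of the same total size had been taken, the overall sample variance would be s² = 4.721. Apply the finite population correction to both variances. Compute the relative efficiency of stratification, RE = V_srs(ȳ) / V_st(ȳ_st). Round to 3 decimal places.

RE ≈ 1.444

V̂(ȳ_st) = Σ W_h² (1 − n_h/N_h) s_h²/n_h, with W_h = N_h/N and N = 2550:
  stratum North: (950/2550)²·(1 − 119/950)·2.00²/119 = 0.00408091
  stratum South: (675/2550)²·(1 − 66/675)·1.09²/66 = 0.00113802
  stratum East: (275/2550)²·(1 − 47/275)·1.52²/47 = 0.000473998
  stratum West: (650/2550)²·(1 − 156/650)·2.14²/156 = 0.00144965
V_st = 0.00714258
V_srs = (1 − 388/2550)·4.721/388 = 0.0103162
Relative efficiency = V_srs / V_st = 0.0103162/0.00714258 = 1.4443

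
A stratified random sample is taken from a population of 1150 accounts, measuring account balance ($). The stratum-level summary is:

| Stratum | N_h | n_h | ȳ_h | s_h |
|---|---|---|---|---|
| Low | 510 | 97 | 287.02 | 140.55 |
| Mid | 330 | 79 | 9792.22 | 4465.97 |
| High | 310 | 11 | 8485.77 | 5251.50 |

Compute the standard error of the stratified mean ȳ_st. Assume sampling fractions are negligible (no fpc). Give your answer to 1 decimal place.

SE(ȳ_st) ≈ 450.6

V̂(ȳ_st) = Σ W_h² s_h²/n_h, with W_h = N_h/N and N = 1150:
  stratum Low: (510/1150)²·140.55²/97 = 40.053
  stratum Mid: (330/1150)²·4465.97²/79 = 20789.1
  stratum High: (310/1150)²·5251.50²/11 = 182180
V̂(ȳ_st) = 203010
SE(ȳ_st) = √203010 = 450.566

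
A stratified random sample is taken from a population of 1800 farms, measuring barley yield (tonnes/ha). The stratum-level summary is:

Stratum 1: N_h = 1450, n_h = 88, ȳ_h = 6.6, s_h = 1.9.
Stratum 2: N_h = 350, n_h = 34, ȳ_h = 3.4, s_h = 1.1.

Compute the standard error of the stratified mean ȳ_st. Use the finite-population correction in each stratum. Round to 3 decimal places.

V̂(ȳ_st) = Σ W_h² (1 − n_h/N_h) s_h²/n_h, with W_h = N_h/N and N = 1800:
  stratum 1: (1450/1800)²·(1 − 88/1450)·1.9²/88 = 0.0250049
  stratum 2: (350/1800)²·(1 − 34/350)·1.1²/34 = 0.00121483
V̂(ȳ_st) = 0.0262197
SE(ȳ_st) = √0.0262197 = 0.161925

SE(ȳ_st) ≈ 0.162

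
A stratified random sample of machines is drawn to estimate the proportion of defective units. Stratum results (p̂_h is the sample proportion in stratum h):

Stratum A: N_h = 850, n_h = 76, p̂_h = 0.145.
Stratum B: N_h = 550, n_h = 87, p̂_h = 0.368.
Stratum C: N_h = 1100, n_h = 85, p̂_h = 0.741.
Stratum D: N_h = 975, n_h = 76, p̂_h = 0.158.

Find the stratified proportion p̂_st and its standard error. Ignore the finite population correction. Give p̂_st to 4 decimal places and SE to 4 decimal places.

N = 3475; stratum weights W_h = N_h/N.
p̂_st = Σ W_h p̂_h = (850·0.145 + 550·0.368 + 1100·0.741 + 975·0.158)/3475 = 0.37260
V̂(p̂_st) = Σ W_h² p̂_h(1−p̂_h)/(n_h−1):
  stratum A: (850/3475)²·0.145·0.855/75 = 9.89011e-05
  stratum B: (550/3475)²·0.368·0.632/86 = 6.77458e-05
  stratum C: (1100/3475)²·0.741·0.259/84 = 0.000228936
  stratum D: (975/3475)²·0.158·0.842/75 = 0.000139639
V̂(p̂_st) = 0.000535222; SE = √V̂ = 0.0231349

p̂_st ≈ 0.3726, SE ≈ 0.0231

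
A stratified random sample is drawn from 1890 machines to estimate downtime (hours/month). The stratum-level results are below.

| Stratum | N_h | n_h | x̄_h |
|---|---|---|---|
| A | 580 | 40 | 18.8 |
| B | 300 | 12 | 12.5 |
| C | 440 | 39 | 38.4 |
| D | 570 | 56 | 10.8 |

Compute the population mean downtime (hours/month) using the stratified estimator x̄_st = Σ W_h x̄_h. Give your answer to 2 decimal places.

N = Σ N_h = 1890. Stratum weights W_h = N_h/N.
x̄_st = (580·18.8 + 300·12.5 + 440·38.4 + 570·10.8) / 1890 = 19.9503

x̄_st ≈ 19.95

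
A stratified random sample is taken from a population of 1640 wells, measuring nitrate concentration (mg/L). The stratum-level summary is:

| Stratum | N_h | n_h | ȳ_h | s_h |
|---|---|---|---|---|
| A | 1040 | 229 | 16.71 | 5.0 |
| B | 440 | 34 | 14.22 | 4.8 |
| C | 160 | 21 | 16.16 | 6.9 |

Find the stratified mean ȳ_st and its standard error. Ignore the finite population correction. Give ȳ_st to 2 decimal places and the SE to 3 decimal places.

ȳ_st ≈ 15.99, SE ≈ 0.338

ȳ_st = Σ W_h ȳ_h = (1040·16.71 + 440·14.22 + 160·16.16)/1640 = 15.98829
V̂(ȳ_st) = Σ W_h² s_h²/n_h, with W_h = N_h/N and N = 1640:
  stratum A: (1040/1640)²·5.0²/229 = 0.0439019
  stratum B: (440/1640)²·4.8²/34 = 0.0487777
  stratum C: (160/1640)²·6.9²/21 = 0.021579
V̂(ȳ_st) = 0.114259
SE(ȳ_st) = √0.114259 = 0.338022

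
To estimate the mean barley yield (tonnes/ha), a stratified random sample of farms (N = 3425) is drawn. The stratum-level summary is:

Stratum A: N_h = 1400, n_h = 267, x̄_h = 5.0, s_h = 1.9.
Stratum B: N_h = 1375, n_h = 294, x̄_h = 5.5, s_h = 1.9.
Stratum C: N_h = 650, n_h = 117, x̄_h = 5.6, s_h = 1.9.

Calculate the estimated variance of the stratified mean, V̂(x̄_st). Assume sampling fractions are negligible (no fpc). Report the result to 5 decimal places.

V̂(x̄_st) = Σ W_h² s_h²/n_h, with W_h = N_h/N and N = 3425:
  stratum A: (1400/3425)²·1.9²/267 = 0.00225908
  stratum B: (1375/3425)²·1.9²/294 = 0.00197899
  stratum C: (650/3425)²·1.9²/117 = 0.00111129
V̂(x̄_st) = 0.00534936

V̂(x̄_st) ≈ 0.00535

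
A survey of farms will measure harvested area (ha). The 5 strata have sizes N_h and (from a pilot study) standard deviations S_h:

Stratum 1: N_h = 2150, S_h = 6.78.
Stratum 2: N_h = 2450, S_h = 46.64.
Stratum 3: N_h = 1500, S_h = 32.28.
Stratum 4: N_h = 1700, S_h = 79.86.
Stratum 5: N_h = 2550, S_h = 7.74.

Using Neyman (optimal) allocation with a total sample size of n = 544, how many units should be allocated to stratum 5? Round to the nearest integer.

32

Neyman allocation: n_h = n · N_h S_h / Σ N_i S_i, with n = 544.
  stratum 1: N_h·S_h = 2150·6.78 = 14577.00
  stratum 2: N_h·S_h = 2450·46.64 = 114268.00
  stratum 3: N_h·S_h = 1500·32.28 = 48420.00
  stratum 4: N_h·S_h = 1700·79.86 = 135762.00
  stratum 5: N_h·S_h = 2550·7.74 = 19737.00
Σ N_h S_h = 332764.00
n for stratum 5 = 544·19737.00/332764.00 = 32.266 → 32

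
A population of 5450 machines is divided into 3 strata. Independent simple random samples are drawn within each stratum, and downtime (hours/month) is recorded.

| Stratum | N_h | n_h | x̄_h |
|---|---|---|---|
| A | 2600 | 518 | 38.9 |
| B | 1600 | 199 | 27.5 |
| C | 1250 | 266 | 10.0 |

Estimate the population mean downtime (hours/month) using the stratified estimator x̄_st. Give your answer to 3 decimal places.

x̄_st ≈ 28.925

N = Σ N_h = 5450. Stratum weights W_h = N_h/N.
x̄_st = (2600·38.9 + 1600·27.5 + 1250·10.0) / 5450 = 28.92477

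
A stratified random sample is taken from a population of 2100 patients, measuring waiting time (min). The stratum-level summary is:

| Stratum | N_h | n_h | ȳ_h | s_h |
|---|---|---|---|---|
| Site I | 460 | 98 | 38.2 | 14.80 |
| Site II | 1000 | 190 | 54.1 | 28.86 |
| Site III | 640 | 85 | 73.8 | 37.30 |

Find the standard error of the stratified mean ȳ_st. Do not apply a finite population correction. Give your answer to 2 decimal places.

V̂(ȳ_st) = Σ W_h² s_h²/n_h, with W_h = N_h/N and N = 2100:
  stratum Site I: (460/2100)²·14.80²/98 = 0.107244
  stratum Site II: (1000/2100)²·28.86²/190 = 0.994032
  stratum Site III: (640/2100)²·37.30²/85 = 1.52027
V̂(ȳ_st) = 2.62154
SE(ȳ_st) = √2.62154 = 1.61912

SE(ȳ_st) ≈ 1.62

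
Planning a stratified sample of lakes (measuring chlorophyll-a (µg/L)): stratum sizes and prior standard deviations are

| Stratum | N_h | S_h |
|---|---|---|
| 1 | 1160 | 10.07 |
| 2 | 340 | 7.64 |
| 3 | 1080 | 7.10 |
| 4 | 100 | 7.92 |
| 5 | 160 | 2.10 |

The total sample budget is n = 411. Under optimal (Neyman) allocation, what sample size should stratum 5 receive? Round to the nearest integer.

Neyman allocation: n_h = n · N_h S_h / Σ N_i S_i, with n = 411.
  stratum 1: N_h·S_h = 1160·10.07 = 11681.20
  stratum 2: N_h·S_h = 340·7.64 = 2597.60
  stratum 3: N_h·S_h = 1080·7.10 = 7668.00
  stratum 4: N_h·S_h = 100·7.92 = 792.00
  stratum 5: N_h·S_h = 160·2.10 = 336.00
Σ N_h S_h = 23074.80
n for stratum 5 = 411·336.00/23074.80 = 5.985 → 6

6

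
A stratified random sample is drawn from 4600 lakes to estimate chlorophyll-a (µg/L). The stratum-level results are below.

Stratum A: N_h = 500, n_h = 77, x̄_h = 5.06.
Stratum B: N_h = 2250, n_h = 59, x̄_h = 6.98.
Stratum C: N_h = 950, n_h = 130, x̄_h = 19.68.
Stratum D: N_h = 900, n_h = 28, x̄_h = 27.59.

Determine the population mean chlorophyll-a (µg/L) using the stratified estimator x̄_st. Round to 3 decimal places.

N = Σ N_h = 4600. Stratum weights W_h = N_h/N.
x̄_st = (500·5.06 + 2250·6.98 + 950·19.68 + 900·27.59) / 4600 = 13.42652

x̄_st ≈ 13.427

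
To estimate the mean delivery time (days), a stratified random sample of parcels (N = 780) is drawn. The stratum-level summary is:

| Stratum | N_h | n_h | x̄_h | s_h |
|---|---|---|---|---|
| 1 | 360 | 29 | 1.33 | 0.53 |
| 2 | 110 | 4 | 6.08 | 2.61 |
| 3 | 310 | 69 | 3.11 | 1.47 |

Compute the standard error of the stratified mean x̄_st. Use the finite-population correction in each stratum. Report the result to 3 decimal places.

V̂(x̄_st) = Σ W_h² (1 − n_h/N_h) s_h²/n_h, with W_h = N_h/N and N = 780:
  stratum 1: (360/780)²·(1 − 29/360)·0.53²/29 = 0.00189712
  stratum 2: (110/780)²·(1 − 4/110)·2.61²/4 = 0.0326385
  stratum 3: (310/780)²·(1 − 69/310)·1.47²/69 = 0.0038457
V̂(x̄_st) = 0.0383813
SE(x̄_st) = √0.0383813 = 0.195912

SE(x̄_st) ≈ 0.196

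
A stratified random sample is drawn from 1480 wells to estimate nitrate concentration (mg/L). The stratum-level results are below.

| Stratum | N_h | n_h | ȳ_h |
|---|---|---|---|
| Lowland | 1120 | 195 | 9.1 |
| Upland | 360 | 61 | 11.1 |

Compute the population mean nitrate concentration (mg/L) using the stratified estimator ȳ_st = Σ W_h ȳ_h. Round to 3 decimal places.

ȳ_st ≈ 9.586

N = Σ N_h = 1480. Stratum weights W_h = N_h/N.
ȳ_st = (1120·9.1 + 360·11.1) / 1480 = 9.58649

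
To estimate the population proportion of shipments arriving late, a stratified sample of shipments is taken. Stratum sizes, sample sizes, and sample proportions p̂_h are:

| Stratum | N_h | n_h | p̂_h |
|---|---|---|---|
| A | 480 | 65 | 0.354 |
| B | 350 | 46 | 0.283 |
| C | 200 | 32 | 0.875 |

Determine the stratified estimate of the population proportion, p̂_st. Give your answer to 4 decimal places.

p̂_st ≈ 0.4310

N = 1030; stratum weights W_h = N_h/N.
p̂_st = Σ W_h p̂_h = (480·0.354 + 350·0.283 + 200·0.875)/1030 = 0.43104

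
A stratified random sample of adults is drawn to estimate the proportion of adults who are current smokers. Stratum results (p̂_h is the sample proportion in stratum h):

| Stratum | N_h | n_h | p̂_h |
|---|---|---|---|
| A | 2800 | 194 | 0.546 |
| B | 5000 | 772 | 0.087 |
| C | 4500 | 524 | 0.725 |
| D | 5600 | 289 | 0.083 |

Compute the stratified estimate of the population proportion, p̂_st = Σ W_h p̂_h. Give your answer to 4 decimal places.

p̂_st ≈ 0.3179

N = 17900; stratum weights W_h = N_h/N.
p̂_st = Σ W_h p̂_h = (2800·0.546 + 5000·0.087 + 4500·0.725 + 5600·0.083)/17900 = 0.31794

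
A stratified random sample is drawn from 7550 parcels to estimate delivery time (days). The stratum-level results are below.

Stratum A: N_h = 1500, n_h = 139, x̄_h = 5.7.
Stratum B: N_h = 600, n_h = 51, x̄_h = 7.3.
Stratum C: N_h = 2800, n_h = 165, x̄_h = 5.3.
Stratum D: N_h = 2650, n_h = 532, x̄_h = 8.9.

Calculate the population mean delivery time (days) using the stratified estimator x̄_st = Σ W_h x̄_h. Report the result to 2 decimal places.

N = Σ N_h = 7550. Stratum weights W_h = N_h/N.
x̄_st = (1500·5.7 + 600·7.3 + 2800·5.3 + 2650·8.9) / 7550 = 6.8020

x̄_st ≈ 6.80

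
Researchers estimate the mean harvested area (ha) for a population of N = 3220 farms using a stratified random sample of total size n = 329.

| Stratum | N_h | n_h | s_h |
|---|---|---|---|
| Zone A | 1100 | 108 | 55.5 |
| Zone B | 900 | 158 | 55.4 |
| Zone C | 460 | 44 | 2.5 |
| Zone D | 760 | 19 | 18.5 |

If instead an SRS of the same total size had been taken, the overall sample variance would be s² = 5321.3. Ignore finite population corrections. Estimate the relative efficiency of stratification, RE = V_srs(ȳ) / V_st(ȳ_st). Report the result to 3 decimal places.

RE ≈ 2.764

V̂(ȳ_st) = Σ W_h² s_h²/n_h, with W_h = N_h/N and N = 3220:
  stratum Zone A: (1100/3220)²·55.5²/108 = 3.3284
  stratum Zone B: (900/3220)²·55.4²/158 = 1.51752
  stratum Zone C: (460/3220)²·2.5²/44 = 0.00289889
  stratum Zone D: (760/3220)²·18.5²/19 = 1.00347
V_st = 5.8523
V_srs = s²/n = 5321.3/329 = 16.1742
Relative efficiency = V_srs / V_st = 16.1742/5.8523 = 2.7637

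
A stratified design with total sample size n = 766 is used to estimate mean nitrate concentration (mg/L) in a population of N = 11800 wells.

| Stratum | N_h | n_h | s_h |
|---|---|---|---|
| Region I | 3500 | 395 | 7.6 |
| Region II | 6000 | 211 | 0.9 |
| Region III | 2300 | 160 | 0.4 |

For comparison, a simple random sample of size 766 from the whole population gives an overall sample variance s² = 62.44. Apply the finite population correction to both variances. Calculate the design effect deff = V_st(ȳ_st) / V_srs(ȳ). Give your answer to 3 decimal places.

deff ≈ 0.163

V̂(ȳ_st) = Σ W_h² (1 − n_h/N_h) s_h²/n_h, with W_h = N_h/N and N = 11800:
  stratum Region I: (3500/11800)²·(1 − 395/3500)·7.6²/395 = 0.0114129
  stratum Region II: (6000/11800)²·(1 − 211/6000)·0.9²/211 = 0.00095762
  stratum Region III: (2300/11800)²·(1 − 160/2300)·0.4²/160 = 3.5349e-05
V_st = 0.0124059
V_srs = (1 − 766/11800)·62.44/766 = 0.0762228
deff = V_st / V_srs = 0.0124059/0.0762228 = 0.1628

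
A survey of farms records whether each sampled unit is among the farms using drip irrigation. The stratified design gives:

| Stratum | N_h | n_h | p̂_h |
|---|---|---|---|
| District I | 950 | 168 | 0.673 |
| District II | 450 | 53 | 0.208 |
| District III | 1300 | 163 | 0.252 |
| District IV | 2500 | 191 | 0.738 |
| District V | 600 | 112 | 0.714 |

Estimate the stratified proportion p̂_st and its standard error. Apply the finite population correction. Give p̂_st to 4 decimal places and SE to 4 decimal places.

p̂_st ≈ 0.5748, SE ≈ 0.0170

N = 5800; stratum weights W_h = N_h/N.
p̂_st = Σ W_h p̂_h = (950·0.673 + 450·0.208 + 1300·0.252 + 2500·0.738 + 600·0.714)/5800 = 0.57482
V̂(p̂_st) = Σ W_h² (1 − n_h/N_h) p̂_h(1−p̂_h)/(n_h−1):
  stratum District I: (950/5800)²·(1 − 168/950)·0.673·0.327/167 = 2.91019e-05
  stratum District II: (450/5800)²·(1 − 53/450)·0.208·0.792/52 = 1.68241e-05
  stratum District III: (1300/5800)²·(1 − 163/1300)·0.252·0.748/162 = 5.11252e-05
  stratum District IV: (2500/5800)²·(1 − 191/2500)·0.738·0.262/190 = 0.000174627
  stratum District V: (600/5800)²·(1 − 112/600)·0.714·0.286/111 = 1.60124e-05
V̂(p̂_st) = 0.000287691; SE = √V̂ = 0.0169615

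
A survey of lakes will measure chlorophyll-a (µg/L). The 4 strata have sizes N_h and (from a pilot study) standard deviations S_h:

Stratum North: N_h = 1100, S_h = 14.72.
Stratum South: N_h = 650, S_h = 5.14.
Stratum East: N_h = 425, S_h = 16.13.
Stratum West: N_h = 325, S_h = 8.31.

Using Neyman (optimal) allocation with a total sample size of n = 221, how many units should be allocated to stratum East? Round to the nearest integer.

Neyman allocation: n_h = n · N_h S_h / Σ N_i S_i, with n = 221.
  stratum North: N_h·S_h = 1100·14.72 = 16192.00
  stratum South: N_h·S_h = 650·5.14 = 3341.00
  stratum East: N_h·S_h = 425·16.13 = 6855.25
  stratum West: N_h·S_h = 325·8.31 = 2700.75
Σ N_h S_h = 29089.00
n for stratum East = 221·6855.25/29089.00 = 52.082 → 52

52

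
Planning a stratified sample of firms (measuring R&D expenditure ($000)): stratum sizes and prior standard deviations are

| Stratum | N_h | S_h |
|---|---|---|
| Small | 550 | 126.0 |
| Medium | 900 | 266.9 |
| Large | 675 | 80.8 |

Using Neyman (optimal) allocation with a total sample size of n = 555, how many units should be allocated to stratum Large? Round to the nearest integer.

Neyman allocation: n_h = n · N_h S_h / Σ N_i S_i, with n = 555.
  stratum Small: N_h·S_h = 550·126.0 = 69300.00
  stratum Medium: N_h·S_h = 900·266.9 = 240210.00
  stratum Large: N_h·S_h = 675·80.8 = 54540.00
Σ N_h S_h = 364050.00
n for stratum Large = 555·54540.00/364050.00 = 83.147 → 83

83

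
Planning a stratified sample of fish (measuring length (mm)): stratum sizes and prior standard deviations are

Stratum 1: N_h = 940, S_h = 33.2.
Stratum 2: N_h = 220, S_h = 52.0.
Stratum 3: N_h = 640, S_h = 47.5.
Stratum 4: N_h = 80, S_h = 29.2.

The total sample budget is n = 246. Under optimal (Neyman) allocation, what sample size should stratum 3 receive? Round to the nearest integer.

99

Neyman allocation: n_h = n · N_h S_h / Σ N_i S_i, with n = 246.
  stratum 1: N_h·S_h = 940·33.2 = 31208.00
  stratum 2: N_h·S_h = 220·52.0 = 11440.00
  stratum 3: N_h·S_h = 640·47.5 = 30400.00
  stratum 4: N_h·S_h = 80·29.2 = 2336.00
Σ N_h S_h = 75384.00
n for stratum 3 = 246·30400.00/75384.00 = 99.204 → 99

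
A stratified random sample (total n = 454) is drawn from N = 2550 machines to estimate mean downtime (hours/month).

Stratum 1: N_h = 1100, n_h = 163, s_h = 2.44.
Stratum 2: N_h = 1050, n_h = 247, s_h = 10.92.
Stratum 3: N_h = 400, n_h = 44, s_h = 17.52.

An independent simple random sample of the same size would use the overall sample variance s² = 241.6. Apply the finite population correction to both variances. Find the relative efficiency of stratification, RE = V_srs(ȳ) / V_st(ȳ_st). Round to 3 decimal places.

RE ≈ 1.978

V̂(ȳ_st) = Σ W_h² (1 − n_h/N_h) s_h²/n_h, with W_h = N_h/N and N = 2550:
  stratum 1: (1100/2550)²·(1 − 163/1100)·2.44²/163 = 0.00578954
  stratum 2: (1050/2550)²·(1 − 247/1050)·10.92²/247 = 0.0625998
  stratum 3: (400/2550)²·(1 − 44/400)·17.52²/44 = 0.152772
V_st = 0.221162
V_srs = (1 − 454/2550)·241.6/454 = 0.437413
Relative efficiency = V_srs / V_st = 0.437413/0.221162 = 1.9778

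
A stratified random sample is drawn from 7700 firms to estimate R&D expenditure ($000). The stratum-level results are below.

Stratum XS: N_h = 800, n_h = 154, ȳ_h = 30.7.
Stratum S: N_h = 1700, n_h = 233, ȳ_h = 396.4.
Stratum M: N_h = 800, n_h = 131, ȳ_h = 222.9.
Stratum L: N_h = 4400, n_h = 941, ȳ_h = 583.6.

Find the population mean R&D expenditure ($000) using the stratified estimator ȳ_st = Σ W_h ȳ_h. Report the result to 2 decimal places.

N = Σ N_h = 7700. Stratum weights W_h = N_h/N.
ȳ_st = (800·30.7 + 1700·396.4 + 800·222.9 + 4400·583.6) / 7700 = 447.3506

ȳ_st ≈ 447.35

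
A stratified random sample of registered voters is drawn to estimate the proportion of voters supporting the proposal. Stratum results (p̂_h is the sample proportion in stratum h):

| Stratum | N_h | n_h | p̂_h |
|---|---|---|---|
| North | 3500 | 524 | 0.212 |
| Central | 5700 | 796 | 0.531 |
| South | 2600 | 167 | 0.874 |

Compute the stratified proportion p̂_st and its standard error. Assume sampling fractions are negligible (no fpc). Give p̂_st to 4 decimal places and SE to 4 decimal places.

N = 11800; stratum weights W_h = N_h/N.
p̂_st = Σ W_h p̂_h = (3500·0.212 + 5700·0.531 + 2600·0.874)/11800 = 0.51196
V̂(p̂_st) = Σ W_h² p̂_h(1−p̂_h)/(n_h−1):
  stratum North: (3500/11800)²·0.212·0.788/523 = 2.81017e-05
  stratum Central: (5700/11800)²·0.531·0.469/795 = 7.30947e-05
  stratum South: (2600/11800)²·0.874·0.126/166 = 3.22075e-05
V̂(p̂_st) = 0.000133404; SE = √V̂ = 0.0115501

p̂_st ≈ 0.5120, SE ≈ 0.0116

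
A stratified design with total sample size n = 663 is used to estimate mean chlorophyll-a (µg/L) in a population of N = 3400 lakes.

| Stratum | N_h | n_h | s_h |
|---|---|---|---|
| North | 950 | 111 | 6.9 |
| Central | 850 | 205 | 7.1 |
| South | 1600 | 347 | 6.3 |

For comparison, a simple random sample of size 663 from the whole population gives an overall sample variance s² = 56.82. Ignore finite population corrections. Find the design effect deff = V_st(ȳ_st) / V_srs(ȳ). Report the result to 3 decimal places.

deff ≈ 0.866

V̂(ȳ_st) = Σ W_h² s_h²/n_h, with W_h = N_h/N and N = 3400:
  stratum North: (950/3400)²·6.9²/111 = 0.0334861
  stratum Central: (850/3400)²·7.1²/205 = 0.0153689
  stratum South: (1600/3400)²·6.3²/347 = 0.0253299
V_st = 0.0741849
V_srs = s²/n = 56.82/663 = 0.0857014
deff = V_st / V_srs = 0.0741849/0.0857014 = 0.8656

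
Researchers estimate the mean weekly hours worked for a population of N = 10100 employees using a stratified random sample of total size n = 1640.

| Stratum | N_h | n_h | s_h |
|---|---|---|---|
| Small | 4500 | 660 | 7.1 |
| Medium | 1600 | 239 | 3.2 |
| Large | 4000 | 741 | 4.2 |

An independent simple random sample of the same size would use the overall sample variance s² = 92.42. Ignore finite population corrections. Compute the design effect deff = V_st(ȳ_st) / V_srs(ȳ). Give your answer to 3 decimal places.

V̂(ȳ_st) = Σ W_h² s_h²/n_h, with W_h = N_h/N and N = 10100:
  stratum Small: (4500/10100)²·7.1²/660 = 0.0151619
  stratum Medium: (1600/10100)²·3.2²/239 = 0.00107522
  stratum Large: (4000/10100)²·4.2²/741 = 0.00373386
V_st = 0.019971
V_srs = s²/n = 92.42/1640 = 0.0563537
deff = V_st / V_srs = 0.019971/0.0563537 = 0.3544

deff ≈ 0.354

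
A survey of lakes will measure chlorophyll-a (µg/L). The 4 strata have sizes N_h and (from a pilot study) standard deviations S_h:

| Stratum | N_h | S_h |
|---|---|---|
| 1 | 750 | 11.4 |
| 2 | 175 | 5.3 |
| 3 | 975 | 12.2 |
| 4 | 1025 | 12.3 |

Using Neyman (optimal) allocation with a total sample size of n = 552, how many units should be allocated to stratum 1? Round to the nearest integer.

Neyman allocation: n_h = n · N_h S_h / Σ N_i S_i, with n = 552.
  stratum 1: N_h·S_h = 750·11.4 = 8550.00
  stratum 2: N_h·S_h = 175·5.3 = 927.50
  stratum 3: N_h·S_h = 975·12.2 = 11895.00
  stratum 4: N_h·S_h = 1025·12.3 = 12607.50
Σ N_h S_h = 33980.00
n for stratum 1 = 552·8550.00/33980.00 = 138.893 → 139

139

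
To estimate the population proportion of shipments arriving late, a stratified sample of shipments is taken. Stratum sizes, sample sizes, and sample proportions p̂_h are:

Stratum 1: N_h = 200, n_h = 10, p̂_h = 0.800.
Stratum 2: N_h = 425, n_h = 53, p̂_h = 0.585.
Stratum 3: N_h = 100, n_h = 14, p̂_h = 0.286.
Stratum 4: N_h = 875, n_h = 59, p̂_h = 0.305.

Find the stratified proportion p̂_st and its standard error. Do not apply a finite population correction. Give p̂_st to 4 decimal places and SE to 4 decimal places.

p̂_st ≈ 0.4401, SE ≈ 0.0420

N = 1600; stratum weights W_h = N_h/N.
p̂_st = Σ W_h p̂_h = (200·0.800 + 425·0.585 + 100·0.286 + 875·0.305)/1600 = 0.44006
V̂(p̂_st) = Σ W_h² p̂_h(1−p̂_h)/(n_h−1):
  stratum 1: (200/1600)²·0.800·0.200/9 = 0.000277778
  stratum 2: (425/1600)²·0.585·0.415/52 = 0.000329411
  stratum 3: (100/1600)²·0.286·0.714/13 = 6.13594e-05
  stratum 4: (875/1600)²·0.305·0.695/58 = 0.00109303
V̂(p̂_st) = 0.00176158; SE = √V̂ = 0.0419712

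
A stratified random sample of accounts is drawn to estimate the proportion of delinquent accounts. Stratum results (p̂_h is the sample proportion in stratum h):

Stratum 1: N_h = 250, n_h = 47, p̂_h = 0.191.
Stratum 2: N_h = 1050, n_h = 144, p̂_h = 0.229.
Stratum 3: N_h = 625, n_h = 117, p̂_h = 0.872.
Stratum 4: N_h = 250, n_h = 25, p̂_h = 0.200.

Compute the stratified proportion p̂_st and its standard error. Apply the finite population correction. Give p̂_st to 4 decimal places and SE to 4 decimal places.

N = 2175; stratum weights W_h = N_h/N.
p̂_st = Σ W_h p̂_h = (250·0.191 + 1050·0.229 + 625·0.872 + 250·0.200)/2175 = 0.40607
V̂(p̂_st) = Σ W_h² (1 − n_h/N_h) p̂_h(1−p̂_h)/(n_h−1):
  stratum 1: (250/2175)²·(1 − 47/250)·0.191·0.809/46 = 3.60364e-05
  stratum 2: (1050/2175)²·(1 − 144/1050)·0.229·0.771/143 = 0.000248286
  stratum 3: (625/2175)²·(1 − 117/625)·0.872·0.128/116 = 6.45794e-05
  stratum 4: (250/2175)²·(1 − 25/250)·0.200·0.800/24 = 7.92707e-05
V̂(p̂_st) = 0.000428173; SE = √V̂ = 0.0206923

p̂_st ≈ 0.4061, SE ≈ 0.0207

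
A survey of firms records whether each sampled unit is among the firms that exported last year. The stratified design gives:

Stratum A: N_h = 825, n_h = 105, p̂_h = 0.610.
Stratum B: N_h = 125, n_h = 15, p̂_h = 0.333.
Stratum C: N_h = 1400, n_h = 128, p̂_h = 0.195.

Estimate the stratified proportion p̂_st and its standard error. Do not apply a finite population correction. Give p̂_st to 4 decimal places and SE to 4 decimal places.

p̂_st ≈ 0.3480, SE ≈ 0.0277

N = 2350; stratum weights W_h = N_h/N.
p̂_st = Σ W_h p̂_h = (825·0.610 + 125·0.333 + 1400·0.195)/2350 = 0.34803
V̂(p̂_st) = Σ W_h² p̂_h(1−p̂_h)/(n_h−1):
  stratum A: (825/2350)²·0.610·0.390/104 = 0.000281925
  stratum B: (125/2350)²·0.333·0.667/14 = 4.48876e-05
  stratum C: (1400/2350)²·0.195·0.805/127 = 0.000438679
V̂(p̂_st) = 0.000765492; SE = √V̂ = 0.0276675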